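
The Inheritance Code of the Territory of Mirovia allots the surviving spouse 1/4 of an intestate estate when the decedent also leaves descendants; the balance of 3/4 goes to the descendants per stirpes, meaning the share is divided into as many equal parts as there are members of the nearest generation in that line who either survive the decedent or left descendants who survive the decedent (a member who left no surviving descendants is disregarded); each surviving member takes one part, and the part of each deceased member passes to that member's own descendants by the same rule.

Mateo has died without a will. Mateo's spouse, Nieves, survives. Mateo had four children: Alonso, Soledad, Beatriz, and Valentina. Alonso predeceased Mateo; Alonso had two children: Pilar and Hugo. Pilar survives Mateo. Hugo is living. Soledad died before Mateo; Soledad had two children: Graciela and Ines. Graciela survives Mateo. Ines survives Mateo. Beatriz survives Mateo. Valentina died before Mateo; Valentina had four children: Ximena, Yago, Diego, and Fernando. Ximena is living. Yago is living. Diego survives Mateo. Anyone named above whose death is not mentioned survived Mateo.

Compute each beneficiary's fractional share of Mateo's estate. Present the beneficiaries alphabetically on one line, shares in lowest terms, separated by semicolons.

Beatriz 3/16; Diego 3/64; Fernando 3/64; Graciela 3/32; Hugo 3/32; Ines 3/32; Nieves 1/4; Pilar 3/32; Ximena 3/64; Yago 3/64

Nieves, as surviving spouse, takes 1/4.
The remaining 3/4 passes to Mateo's descendants per stirpes.
The 3/4 is divided into 4 equal shares of 3/16 among Alonso, Soledad, Beatriz, Valentina.
Alonso predeceased; the 3/16 allotted to Alonso's branch passes to Alonso's issue by representation.
The 3/16 is divided into 2 equal shares of 3/32 among Pilar, Hugo.
Pilar is living and takes 3/32.
Hugo is living and takes 3/32.
Soledad predeceased; the 3/16 allotted to Soledad's branch passes to Soledad's issue by representation.
The 3/16 is divided into 2 equal shares of 3/32 among Graciela, Ines.
Graciela is living and takes 3/32.
Ines is living and takes 3/32.
Beatriz is living and takes 3/16.
Valentina predeceased; the 3/16 allotted to Valentina's branch passes to Valentina's issue by representation.
The 3/16 is divided into 4 equal shares of 3/64 among Ximena, Yago, Diego, Fernando.
Ximena is living and takes 3/64.
Yago is living and takes 3/64.
Diego is living and takes 3/64.
Fernando is living and takes 3/64.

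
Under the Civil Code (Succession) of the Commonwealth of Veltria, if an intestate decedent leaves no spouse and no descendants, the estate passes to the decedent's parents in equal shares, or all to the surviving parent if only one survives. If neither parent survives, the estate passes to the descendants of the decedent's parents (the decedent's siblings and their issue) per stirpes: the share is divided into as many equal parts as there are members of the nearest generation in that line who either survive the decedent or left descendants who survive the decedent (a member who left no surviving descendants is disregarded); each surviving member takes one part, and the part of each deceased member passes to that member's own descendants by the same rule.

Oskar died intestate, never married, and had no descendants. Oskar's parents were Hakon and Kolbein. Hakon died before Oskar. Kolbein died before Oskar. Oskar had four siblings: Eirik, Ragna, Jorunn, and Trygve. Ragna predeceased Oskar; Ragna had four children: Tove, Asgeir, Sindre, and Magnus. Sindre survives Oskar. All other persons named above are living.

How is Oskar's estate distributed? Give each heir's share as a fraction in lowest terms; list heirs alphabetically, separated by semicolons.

Neither parent survives and there are no descendants, so the estate passes to Oskar's siblings and their issue per stirpes.
The estate is divided into 4 equal shares of 1/4 among Eirik, Ragna, Jorunn, Trygve.
Eirik is living and takes 1/4.
Ragna predeceased; the 1/4 allotted to Ragna's branch passes to Ragna's issue by representation.
The 1/4 is divided into 4 equal shares of 1/16 among Tove, Asgeir, Sindre, Magnus.
Tove is living and takes 1/16.
Asgeir is living and takes 1/16.
Sindre is living and takes 1/16.
Magnus is living and takes 1/16.
Jorunn is living and takes 1/4.
Trygve is living and takes 1/4.

Asgeir 1/16; Eirik 1/4; Jorunn 1/4; Magnus 1/16; Sindre 1/16; Tove 1/16; Trygve 1/4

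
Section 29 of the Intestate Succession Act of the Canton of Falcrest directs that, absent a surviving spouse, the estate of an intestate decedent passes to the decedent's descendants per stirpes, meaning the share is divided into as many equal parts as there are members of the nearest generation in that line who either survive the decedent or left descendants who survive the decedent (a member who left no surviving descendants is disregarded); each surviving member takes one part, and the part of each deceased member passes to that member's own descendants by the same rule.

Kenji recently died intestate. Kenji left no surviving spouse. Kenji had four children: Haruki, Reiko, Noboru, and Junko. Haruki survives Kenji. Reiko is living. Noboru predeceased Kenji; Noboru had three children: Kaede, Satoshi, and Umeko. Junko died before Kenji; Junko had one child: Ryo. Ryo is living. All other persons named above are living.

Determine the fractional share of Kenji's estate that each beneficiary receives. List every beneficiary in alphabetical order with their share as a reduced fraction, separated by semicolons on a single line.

Haruki 1/4; Kaede 1/12; Reiko 1/4; Ryo 1/4; Satoshi 1/12; Umeko 1/12

There is no surviving spouse, so the entire estate passes to Kenji's descendants per stirpes.
The estate is divided into 4 equal shares of 1/4 among Haruki, Reiko, Noboru, Junko.
Haruki is living and takes 1/4.
Reiko is living and takes 1/4.
Noboru predeceased; the 1/4 allotted to Noboru's branch passes to Noboru's issue by representation.
The 1/4 is divided into 3 equal shares of 1/12 among Kaede, Satoshi, Umeko.
Kaede is living and takes 1/12.
Satoshi is living and takes 1/12.
Umeko is living and takes 1/12.
Junko predeceased; the 1/4 allotted to Junko's branch passes to Junko's issue by representation.
Ryo is the sole taker at this level and receives the full 1/4.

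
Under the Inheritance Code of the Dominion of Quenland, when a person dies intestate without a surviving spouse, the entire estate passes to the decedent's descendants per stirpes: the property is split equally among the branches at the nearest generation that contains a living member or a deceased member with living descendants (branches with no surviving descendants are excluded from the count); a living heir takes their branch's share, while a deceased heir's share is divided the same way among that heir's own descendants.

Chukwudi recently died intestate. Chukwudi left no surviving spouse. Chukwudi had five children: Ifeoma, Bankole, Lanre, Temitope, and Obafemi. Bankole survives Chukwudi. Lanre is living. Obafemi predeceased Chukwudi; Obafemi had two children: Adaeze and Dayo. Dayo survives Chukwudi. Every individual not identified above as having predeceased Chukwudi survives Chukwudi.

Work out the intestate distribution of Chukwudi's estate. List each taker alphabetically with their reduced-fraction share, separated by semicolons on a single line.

There is no surviving spouse, so the entire estate passes to Chukwudi's descendants per stirpes.
The estate is divided into 5 equal shares of 1/5 among Ifeoma, Bankole, Lanre, Temitope, Obafemi.
Ifeoma is living and takes 1/5.
Bankole is living and takes 1/5.
Lanre is living and takes 1/5.
Temitope is living and takes 1/5.
Obafemi predeceased; the 1/5 allotted to Obafemi's branch passes to Obafemi's issue by representation.
The 1/5 is divided into 2 equal shares of 1/10 among Adaeze, Dayo.
Adaeze is living and takes 1/10.
Dayo is living and takes 1/10.

Adaeze 1/10; Bankole 1/5; Dayo 1/10; Ifeoma 1/5; Lanre 1/5; Temitope 1/5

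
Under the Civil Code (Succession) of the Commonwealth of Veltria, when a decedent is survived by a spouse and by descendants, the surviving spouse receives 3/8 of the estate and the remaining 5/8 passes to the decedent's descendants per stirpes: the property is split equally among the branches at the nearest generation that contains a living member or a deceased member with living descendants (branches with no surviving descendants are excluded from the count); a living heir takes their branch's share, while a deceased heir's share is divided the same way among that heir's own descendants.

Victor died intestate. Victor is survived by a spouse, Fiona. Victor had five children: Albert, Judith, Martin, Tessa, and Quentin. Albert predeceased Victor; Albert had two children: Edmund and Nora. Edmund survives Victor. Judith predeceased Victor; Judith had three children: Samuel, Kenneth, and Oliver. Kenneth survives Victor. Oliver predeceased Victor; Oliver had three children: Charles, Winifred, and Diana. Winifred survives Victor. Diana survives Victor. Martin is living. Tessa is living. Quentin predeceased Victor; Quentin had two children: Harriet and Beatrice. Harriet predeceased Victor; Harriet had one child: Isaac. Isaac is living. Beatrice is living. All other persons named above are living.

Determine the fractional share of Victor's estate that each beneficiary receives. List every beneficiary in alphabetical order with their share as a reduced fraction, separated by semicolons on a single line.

Beatrice 1/16; Charles 1/72; Diana 1/72; Edmund 1/16; Fiona 3/8; Isaac 1/16; Kenneth 1/24; Martin 1/8; Nora 1/16; Samuel 1/24; Tessa 1/8; Winifred 1/72

Fiona, as surviving spouse, takes 3/8.
The remaining 5/8 passes to Victor's descendants per stirpes.
The 5/8 is divided into 5 equal shares of 1/8 among Albert, Judith, Martin, Tessa, Quentin.
Albert predeceased; the 1/8 allotted to Albert's branch passes to Albert's issue by representation.
The 1/8 is divided into 2 equal shares of 1/16 among Edmund, Nora.
Edmund is living and takes 1/16.
Nora is living and takes 1/16.
Judith predeceased; the 1/8 allotted to Judith's branch passes to Judith's issue by representation.
The 1/8 is divided into 3 equal shares of 1/24 among Samuel, Kenneth, Oliver.
Samuel is living and takes 1/24.
Kenneth is living and takes 1/24.
Oliver predeceased; the 1/24 allotted to Oliver's branch passes to Oliver's issue by representation.
The 1/24 is divided into 3 equal shares of 1/72 among Charles, Winifred, Diana.
Charles is living and takes 1/72.
Winifred is living and takes 1/72.
Diana is living and takes 1/72.
Martin is living and takes 1/8.
Tessa is living and takes 1/8.
Quentin predeceased; the 1/8 allotted to Quentin's branch passes to Quentin's issue by representation.
The 1/8 is divided into 2 equal shares of 1/16 among Harriet, Beatrice.
Harriet predeceased; the 1/16 allotted to Harriet's branch passes to Harriet's issue by representation.
Isaac is the sole taker at this level and receives the full 1/16.
Beatrice is living and takes 1/16.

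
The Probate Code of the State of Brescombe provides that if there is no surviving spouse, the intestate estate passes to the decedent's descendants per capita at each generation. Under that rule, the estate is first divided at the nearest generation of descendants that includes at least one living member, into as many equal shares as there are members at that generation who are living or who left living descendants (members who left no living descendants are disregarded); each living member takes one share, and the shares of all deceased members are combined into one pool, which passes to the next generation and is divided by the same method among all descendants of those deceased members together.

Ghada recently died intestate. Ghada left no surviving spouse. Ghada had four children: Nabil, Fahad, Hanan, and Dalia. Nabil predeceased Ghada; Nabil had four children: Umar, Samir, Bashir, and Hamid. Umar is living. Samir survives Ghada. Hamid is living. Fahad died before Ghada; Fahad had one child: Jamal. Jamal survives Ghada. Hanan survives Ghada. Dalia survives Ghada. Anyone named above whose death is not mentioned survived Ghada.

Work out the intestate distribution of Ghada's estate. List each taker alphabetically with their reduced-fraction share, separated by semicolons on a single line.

Bashir 1/10; Dalia 1/4; Hamid 1/10; Hanan 1/4; Jamal 1/10; Samir 1/10; Umar 1/10

There is no surviving spouse, so the entire estate passes to Ghada's descendants per capita at each generation.
At generation 1 (Nabil, Fahad, Hanan, Dalia) there are 4 shares of (1)/4 = 1/4 each.
Living: Hanan and Dalia — each takes 1/4.
Deceased: Nabil and Fahad. Their combined 1/2 is pooled and carried to generation 2.
At generation 2 (Umar, Samir, Bashir, Hamid, Jamal) there are 5 shares of (1/2)/5 = 1/10 each.
Living: Umar, Samir, Bashir, Hamid, and Jamal — each takes 1/10.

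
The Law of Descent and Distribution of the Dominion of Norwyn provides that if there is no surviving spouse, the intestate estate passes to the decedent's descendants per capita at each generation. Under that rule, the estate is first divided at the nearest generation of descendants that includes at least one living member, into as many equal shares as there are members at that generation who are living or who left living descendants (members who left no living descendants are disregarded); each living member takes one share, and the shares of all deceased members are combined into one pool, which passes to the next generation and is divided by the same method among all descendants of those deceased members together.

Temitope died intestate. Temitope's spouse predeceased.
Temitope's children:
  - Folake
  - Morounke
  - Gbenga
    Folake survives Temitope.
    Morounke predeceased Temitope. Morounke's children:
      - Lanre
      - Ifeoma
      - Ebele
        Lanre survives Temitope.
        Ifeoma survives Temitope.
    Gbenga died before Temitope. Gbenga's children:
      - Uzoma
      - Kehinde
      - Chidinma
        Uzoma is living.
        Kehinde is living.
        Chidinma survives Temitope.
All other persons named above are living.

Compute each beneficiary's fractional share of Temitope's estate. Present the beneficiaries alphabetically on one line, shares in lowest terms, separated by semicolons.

There is no surviving spouse, so the entire estate passes to Temitope's descendants per capita at each generation.
At generation 1 (Folake, Morounke, Gbenga) there are 3 shares of (1)/3 = 1/3 each.
Living: Folake — each takes 1/3.
Deceased: Morounke and Gbenga. Their combined 2/3 is pooled and carried to generation 2.
At generation 2 (Lanre, Ifeoma, Ebele, Uzoma, Kehinde, Chidinma) there are 6 shares of (2/3)/6 = 1/9 each.
Living: Lanre, Ifeoma, Ebele, Uzoma, Kehinde, and Chidinma — each takes 1/9.

Chidinma 1/9; Ebele 1/9; Folake 1/3; Ifeoma 1/9; Kehinde 1/9; Lanre 1/9; Uzoma 1/9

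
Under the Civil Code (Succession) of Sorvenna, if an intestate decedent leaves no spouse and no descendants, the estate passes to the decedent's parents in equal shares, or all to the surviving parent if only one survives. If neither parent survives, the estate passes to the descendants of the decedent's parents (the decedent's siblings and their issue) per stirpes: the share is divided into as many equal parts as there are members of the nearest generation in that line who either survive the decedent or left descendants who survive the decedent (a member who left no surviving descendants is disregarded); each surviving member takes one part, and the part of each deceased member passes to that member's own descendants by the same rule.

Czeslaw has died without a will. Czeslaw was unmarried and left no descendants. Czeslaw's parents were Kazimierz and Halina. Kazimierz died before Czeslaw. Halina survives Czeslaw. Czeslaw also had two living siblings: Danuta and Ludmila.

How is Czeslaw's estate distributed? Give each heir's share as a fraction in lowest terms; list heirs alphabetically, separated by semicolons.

Halina 1

Only one parent, Halina, survives, so Halina takes the entire estate. The siblings take nothing because a surviving parent has priority.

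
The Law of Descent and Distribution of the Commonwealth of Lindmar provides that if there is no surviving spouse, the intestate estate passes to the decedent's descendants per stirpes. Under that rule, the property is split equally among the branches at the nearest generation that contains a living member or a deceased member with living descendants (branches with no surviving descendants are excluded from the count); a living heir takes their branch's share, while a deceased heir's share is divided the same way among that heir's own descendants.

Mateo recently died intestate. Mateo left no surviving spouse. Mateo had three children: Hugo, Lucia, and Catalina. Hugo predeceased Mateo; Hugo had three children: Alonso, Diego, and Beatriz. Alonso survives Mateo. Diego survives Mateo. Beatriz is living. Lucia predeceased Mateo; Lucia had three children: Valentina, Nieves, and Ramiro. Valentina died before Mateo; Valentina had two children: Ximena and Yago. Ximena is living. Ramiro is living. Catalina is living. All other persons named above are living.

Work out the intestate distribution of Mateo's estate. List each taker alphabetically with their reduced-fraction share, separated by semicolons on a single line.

There is no surviving spouse, so the entire estate passes to Mateo's descendants per stirpes.
The estate is divided into 3 equal shares of 1/3 among Hugo, Lucia, Catalina.
Hugo predeceased; the 1/3 allotted to Hugo's branch passes to Hugo's issue by representation.
The 1/3 is divided into 3 equal shares of 1/9 among Alonso, Diego, Beatriz.
Alonso is living and takes 1/9.
Diego is living and takes 1/9.
Beatriz is living and takes 1/9.
Lucia predeceased; the 1/3 allotted to Lucia's branch passes to Lucia's issue by representation.
The 1/3 is divided into 3 equal shares of 1/9 among Valentina, Nieves, Ramiro.
Valentina predeceased; the 1/9 allotted to Valentina's branch passes to Valentina's issue by representation.
The 1/9 is divided into 2 equal shares of 1/18 among Ximena, Yago.
Ximena is living and takes 1/18.
Yago is living and takes 1/18.
Nieves is living and takes 1/9.
Ramiro is living and takes 1/9.
Catalina is living and takes 1/3.

Alonso 1/9; Beatriz 1/9; Catalina 1/3; Diego 1/9; Nieves 1/9; Ramiro 1/9; Ximena 1/18; Yago 1/18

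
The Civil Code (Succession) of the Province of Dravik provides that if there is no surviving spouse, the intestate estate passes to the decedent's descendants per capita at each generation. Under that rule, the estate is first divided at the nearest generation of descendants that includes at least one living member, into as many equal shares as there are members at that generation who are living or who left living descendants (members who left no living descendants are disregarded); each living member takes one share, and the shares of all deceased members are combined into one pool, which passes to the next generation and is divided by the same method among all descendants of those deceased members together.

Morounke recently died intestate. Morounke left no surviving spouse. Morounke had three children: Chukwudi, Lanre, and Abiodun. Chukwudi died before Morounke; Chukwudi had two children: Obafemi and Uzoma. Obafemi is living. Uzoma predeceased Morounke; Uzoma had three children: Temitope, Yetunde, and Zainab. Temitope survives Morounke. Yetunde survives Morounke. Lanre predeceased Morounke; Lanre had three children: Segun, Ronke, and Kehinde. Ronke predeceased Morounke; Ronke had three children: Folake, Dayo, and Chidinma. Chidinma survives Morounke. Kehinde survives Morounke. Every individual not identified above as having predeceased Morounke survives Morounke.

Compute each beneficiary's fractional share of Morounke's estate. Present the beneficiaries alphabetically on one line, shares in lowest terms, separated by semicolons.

There is no surviving spouse, so the entire estate passes to Morounke's descendants per capita at each generation.
At generation 1 (Chukwudi, Lanre, Abiodun) there are 3 shares of (1)/3 = 1/3 each.
Living: Abiodun — each takes 1/3.
Deceased: Chukwudi and Lanre. Their combined 2/3 is pooled and carried to generation 2.
At generation 2 (Obafemi, Uzoma, Segun, Ronke, Kehinde) there are 5 shares of (2/3)/5 = 2/15 each.
Living: Obafemi, Segun, and Kehinde — each takes 2/15.
Deceased: Uzoma and Ronke. Their combined 4/15 is pooled and carried to generation 3.
At generation 3 (Temitope, Yetunde, Zainab, Folake, Dayo, Chidinma) there are 6 shares of (4/15)/6 = 2/45 each.
Living: Temitope, Yetunde, Zainab, Folake, Dayo, and Chidinma — each takes 2/45.

Abiodun 1/3; Chidinma 2/45; Dayo 2/45; Folake 2/45; Kehinde 2/15; Obafemi 2/15; Segun 2/15; Temitope 2/45; Yetunde 2/45; Zainab 2/45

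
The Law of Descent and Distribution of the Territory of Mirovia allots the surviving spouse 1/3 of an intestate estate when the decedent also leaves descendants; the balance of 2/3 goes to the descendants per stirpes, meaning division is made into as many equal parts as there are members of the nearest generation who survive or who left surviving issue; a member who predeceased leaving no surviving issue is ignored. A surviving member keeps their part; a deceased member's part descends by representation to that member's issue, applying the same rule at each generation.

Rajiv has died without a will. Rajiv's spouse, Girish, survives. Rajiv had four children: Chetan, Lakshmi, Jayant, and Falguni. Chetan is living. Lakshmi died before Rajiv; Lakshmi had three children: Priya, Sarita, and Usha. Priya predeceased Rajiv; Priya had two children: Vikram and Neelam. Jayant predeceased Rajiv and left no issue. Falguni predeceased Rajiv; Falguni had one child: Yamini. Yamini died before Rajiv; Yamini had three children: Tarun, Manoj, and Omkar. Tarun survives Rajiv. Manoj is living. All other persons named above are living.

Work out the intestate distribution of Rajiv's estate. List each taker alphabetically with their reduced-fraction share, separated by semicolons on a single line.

Chetan 2/9; Girish 1/3; Manoj 2/27; Neelam 1/27; Omkar 2/27; Sarita 2/27; Tarun 2/27; Usha 2/27; Vikram 1/27

Girish, as surviving spouse, takes 1/3.
The remaining 2/3 passes to Rajiv's descendants per stirpes.
Jayant left no surviving issue, so that branch lapses and is disregarded.
The 2/3 is divided into 3 equal shares of 2/9 among Chetan, Lakshmi, Falguni.
Chetan is living and takes 2/9.
Lakshmi predeceased; the 2/9 allotted to Lakshmi's branch passes to Lakshmi's issue by representation.
The 2/9 is divided into 3 equal shares of 2/27 among Priya, Sarita, Usha.
Priya predeceased; the 2/27 allotted to Priya's branch passes to Priya's issue by representation.
The 2/27 is divided into 2 equal shares of 1/27 among Vikram, Neelam.
Vikram is living and takes 1/27.
Neelam is living and takes 1/27.
Sarita is living and takes 2/27.
Usha is living and takes 2/27.
Falguni predeceased; the 2/9 allotted to Falguni's branch passes to Falguni's issue by representation.
Yamini's line is the sole branch at this level, so the full 2/9 passes to Yamini's issue by representation.
The 2/9 is divided into 3 equal shares of 2/27 among Tarun, Manoj, Omkar.
Tarun is living and takes 2/27.
Manoj is living and takes 2/27.
Omkar is living and takes 2/27.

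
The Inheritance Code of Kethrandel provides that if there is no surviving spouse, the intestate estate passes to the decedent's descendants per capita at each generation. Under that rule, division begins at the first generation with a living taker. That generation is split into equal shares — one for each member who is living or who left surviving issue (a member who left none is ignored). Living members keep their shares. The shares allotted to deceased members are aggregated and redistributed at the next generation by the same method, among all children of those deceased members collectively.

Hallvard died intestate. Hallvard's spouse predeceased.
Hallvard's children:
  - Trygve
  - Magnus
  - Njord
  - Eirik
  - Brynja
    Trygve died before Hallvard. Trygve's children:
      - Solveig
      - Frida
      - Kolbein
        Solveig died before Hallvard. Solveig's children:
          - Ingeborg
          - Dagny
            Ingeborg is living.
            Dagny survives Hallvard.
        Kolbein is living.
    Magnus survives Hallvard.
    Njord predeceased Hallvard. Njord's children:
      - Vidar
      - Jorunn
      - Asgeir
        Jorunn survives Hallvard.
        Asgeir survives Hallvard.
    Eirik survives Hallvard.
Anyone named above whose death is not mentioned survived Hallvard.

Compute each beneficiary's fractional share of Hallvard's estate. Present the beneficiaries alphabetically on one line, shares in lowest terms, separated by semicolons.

There is no surviving spouse, so the entire estate passes to Hallvard's descendants per capita at each generation.
At generation 1 (Trygve, Magnus, Njord, Eirik, Brynja) there are 5 shares of (1)/5 = 1/5 each.
Living: Magnus, Eirik, and Brynja — each takes 1/5.
Deceased: Trygve and Njord. Their combined 2/5 is pooled and carried to generation 2.
At generation 2 (Solveig, Frida, Kolbein, Vidar, Jorunn, Asgeir) there are 6 shares of (2/5)/6 = 1/15 each.
Living: Frida, Kolbein, Vidar, Jorunn, and Asgeir — each takes 1/15.
Deceased: Solveig. That 1/15 share is carried to generation 3.
At generation 3 (Ingeborg, Dagny) there are 2 shares of (1/15)/2 = 1/30 each.
Living: Ingeborg and Dagny — each takes 1/30.

Asgeir 1/15; Brynja 1/5; Dagny 1/30; Eirik 1/5; Frida 1/15; Ingeborg 1/30; Jorunn 1/15; Kolbein 1/15; Magnus 1/5; Vidar 1/15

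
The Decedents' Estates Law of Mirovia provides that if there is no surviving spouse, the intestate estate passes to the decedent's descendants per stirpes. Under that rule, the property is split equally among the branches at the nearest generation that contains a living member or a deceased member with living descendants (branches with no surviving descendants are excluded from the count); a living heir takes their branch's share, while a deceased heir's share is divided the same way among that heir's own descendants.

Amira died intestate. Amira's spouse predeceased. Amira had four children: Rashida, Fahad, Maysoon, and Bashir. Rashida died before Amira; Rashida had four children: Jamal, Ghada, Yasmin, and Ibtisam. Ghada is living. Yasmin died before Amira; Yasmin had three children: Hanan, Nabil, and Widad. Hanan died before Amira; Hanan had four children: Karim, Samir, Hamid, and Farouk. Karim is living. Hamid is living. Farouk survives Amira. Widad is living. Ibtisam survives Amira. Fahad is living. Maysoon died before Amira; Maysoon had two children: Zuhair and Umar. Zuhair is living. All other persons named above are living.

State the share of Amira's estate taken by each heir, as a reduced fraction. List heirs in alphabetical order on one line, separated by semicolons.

There is no surviving spouse, so the entire estate passes to Amira's descendants per stirpes.
The estate is divided into 4 equal shares of 1/4 among Rashida, Fahad, Maysoon, Bashir.
Rashida predeceased; the 1/4 allotted to Rashida's branch passes to Rashida's issue by representation.
The 1/4 is divided into 4 equal shares of 1/16 among Jamal, Ghada, Yasmin, Ibtisam.
Jamal is living and takes 1/16.
Ghada is living and takes 1/16.
Yasmin predeceased; the 1/16 allotted to Yasmin's branch passes to Yasmin's issue by representation.
The 1/16 is divided into 3 equal shares of 1/48 among Hanan, Nabil, Widad.
Hanan predeceased; the 1/48 allotted to Hanan's branch passes to Hanan's issue by representation.
The 1/48 is divided into 4 equal shares of 1/192 among Karim, Samir, Hamid, Farouk.
Karim is living and takes 1/192.
Samir is living and takes 1/192.
Hamid is living and takes 1/192.
Farouk is living and takes 1/192.
Nabil is living and takes 1/48.
Widad is living and takes 1/48.
Ibtisam is living and takes 1/16.
Fahad is living and takes 1/4.
Maysoon predeceased; the 1/4 allotted to Maysoon's branch passes to Maysoon's issue by representation.
The 1/4 is divided into 2 equal shares of 1/8 among Zuhair, Umar.
Zuhair is living and takes 1/8.
Umar is living and takes 1/8.
Bashir is living and takes 1/4.

Bashir 1/4; Fahad 1/4; Farouk 1/192; Ghada 1/16; Hamid 1/192; Ibtisam 1/16; Jamal 1/16; Karim 1/192; Nabil 1/48; Samir 1/192; Umar 1/8; Widad 1/48; Zuhair 1/8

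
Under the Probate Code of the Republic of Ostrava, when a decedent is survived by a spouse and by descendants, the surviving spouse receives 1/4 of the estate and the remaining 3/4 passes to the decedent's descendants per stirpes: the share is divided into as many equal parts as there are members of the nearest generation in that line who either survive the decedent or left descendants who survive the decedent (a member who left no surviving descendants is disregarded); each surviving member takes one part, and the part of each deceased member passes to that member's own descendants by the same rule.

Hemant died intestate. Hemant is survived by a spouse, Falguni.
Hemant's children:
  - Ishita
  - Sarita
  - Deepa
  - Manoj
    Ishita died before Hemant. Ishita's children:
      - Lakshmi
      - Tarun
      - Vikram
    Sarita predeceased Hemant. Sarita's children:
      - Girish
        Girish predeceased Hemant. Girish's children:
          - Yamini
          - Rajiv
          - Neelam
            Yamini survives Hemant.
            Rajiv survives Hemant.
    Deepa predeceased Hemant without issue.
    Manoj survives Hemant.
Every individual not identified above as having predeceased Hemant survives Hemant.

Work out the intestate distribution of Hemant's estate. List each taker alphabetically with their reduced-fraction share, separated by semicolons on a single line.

Falguni, as surviving spouse, takes 1/4.
The remaining 3/4 passes to Hemant's descendants per stirpes.
Deepa left no surviving issue, so that branch lapses and is disregarded.
The 3/4 is divided into 3 equal shares of 1/4 among Ishita, Sarita, Manoj.
Ishita predeceased; the 1/4 allotted to Ishita's branch passes to Ishita's issue by representation.
The 1/4 is divided into 3 equal shares of 1/12 among Lakshmi, Tarun, Vikram.
Lakshmi is living and takes 1/12.
Tarun is living and takes 1/12.
Vikram is living and takes 1/12.
Sarita predeceased; the 1/4 allotted to Sarita's branch passes to Sarita's issue by representation.
Girish's line is the sole branch at this level, so the full 1/4 passes to Girish's issue by representation.
The 1/4 is divided into 3 equal shares of 1/12 among Yamini, Rajiv, Neelam.
Yamini is living and takes 1/12.
Rajiv is living and takes 1/12.
Neelam is living and takes 1/12.
Manoj is living and takes 1/4.

Falguni 1/4; Lakshmi 1/12; Manoj 1/4; Neelam 1/12; Rajiv 1/12; Tarun 1/12; Vikram 1/12; Yamini 1/12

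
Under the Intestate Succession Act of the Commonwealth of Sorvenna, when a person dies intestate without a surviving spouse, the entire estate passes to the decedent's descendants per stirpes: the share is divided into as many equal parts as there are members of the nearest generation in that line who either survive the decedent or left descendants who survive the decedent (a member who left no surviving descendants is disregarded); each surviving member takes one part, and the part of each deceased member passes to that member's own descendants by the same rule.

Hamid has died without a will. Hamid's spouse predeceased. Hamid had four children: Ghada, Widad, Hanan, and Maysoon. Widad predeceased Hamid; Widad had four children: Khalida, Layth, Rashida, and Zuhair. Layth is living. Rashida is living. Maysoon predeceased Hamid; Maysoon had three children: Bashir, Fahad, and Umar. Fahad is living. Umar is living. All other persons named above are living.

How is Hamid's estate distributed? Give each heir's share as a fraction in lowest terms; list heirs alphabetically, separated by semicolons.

There is no surviving spouse, so the entire estate passes to Hamid's descendants per stirpes.
The estate is divided into 4 equal shares of 1/4 among Ghada, Widad, Hanan, Maysoon.
Ghada is living and takes 1/4.
Widad predeceased; the 1/4 allotted to Widad's branch passes to Widad's issue by representation.
The 1/4 is divided into 4 equal shares of 1/16 among Khalida, Layth, Rashida, Zuhair.
Khalida is living and takes 1/16.
Layth is living and takes 1/16.
Rashida is living and takes 1/16.
Zuhair is living and takes 1/16.
Hanan is living and takes 1/4.
Maysoon predeceased; the 1/4 allotted to Maysoon's branch passes to Maysoon's issue by representation.
The 1/4 is divided into 3 equal shares of 1/12 among Bashir, Fahad, Umar.
Bashir is living and takes 1/12.
Fahad is living and takes 1/12.
Umar is living and takes 1/12.

Bashir 1/12; Fahad 1/12; Ghada 1/4; Hanan 1/4; Khalida 1/16; Layth 1/16; Rashida 1/16; Umar 1/12; Zuhair 1/16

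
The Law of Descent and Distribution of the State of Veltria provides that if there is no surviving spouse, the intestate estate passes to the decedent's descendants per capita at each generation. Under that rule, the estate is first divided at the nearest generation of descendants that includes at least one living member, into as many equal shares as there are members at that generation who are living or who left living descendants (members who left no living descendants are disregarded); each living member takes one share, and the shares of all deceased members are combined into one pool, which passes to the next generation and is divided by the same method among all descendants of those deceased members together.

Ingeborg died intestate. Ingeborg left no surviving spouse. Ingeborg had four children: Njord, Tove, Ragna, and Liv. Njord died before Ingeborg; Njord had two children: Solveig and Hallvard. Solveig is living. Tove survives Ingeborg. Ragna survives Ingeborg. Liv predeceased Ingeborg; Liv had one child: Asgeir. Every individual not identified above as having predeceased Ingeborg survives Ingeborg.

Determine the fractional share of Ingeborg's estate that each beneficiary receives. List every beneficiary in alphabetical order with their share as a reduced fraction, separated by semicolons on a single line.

There is no surviving spouse, so the entire estate passes to Ingeborg's descendants per capita at each generation.
At generation 1 (Njord, Tove, Ragna, Liv) there are 4 shares of (1)/4 = 1/4 each.
Living: Tove and Ragna — each takes 1/4.
Deceased: Njord and Liv. Their combined 1/2 is pooled and carried to generation 2.
At generation 2 (Solveig, Hallvard, Asgeir) there are 3 shares of (1/2)/3 = 1/6 each.
Living: Solveig, Hallvard, and Asgeir — each takes 1/6.

Asgeir 1/6; Hallvard 1/6; Ragna 1/4; Solveig 1/6; Tove 1/4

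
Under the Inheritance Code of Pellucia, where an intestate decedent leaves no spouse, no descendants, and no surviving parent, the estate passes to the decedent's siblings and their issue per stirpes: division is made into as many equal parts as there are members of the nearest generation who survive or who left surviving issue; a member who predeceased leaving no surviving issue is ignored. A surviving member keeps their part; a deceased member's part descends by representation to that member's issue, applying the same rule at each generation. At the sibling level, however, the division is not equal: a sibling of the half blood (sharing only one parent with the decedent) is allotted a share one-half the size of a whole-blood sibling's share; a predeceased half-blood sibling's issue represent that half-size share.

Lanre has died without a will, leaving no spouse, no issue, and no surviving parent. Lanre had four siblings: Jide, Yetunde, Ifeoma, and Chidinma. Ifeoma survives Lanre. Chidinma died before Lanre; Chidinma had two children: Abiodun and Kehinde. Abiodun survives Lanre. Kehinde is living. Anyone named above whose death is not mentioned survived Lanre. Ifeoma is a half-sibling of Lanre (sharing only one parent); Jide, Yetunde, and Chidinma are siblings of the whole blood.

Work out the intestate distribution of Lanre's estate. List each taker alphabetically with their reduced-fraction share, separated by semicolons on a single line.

Abiodun 1/7; Ifeoma 1/7; Jide 2/7; Kehinde 1/7; Yetunde 2/7

No spouse, descendants, or parent survives, so the estate passes to Lanre's siblings per stirpes.
Half-blood siblings count for one-half the weight of whole-blood siblings at the initial division.
Dividing 1 in proportion to weights (total weight 7/2): Jide (weight 1) → 2/7; Yetunde (weight 1) → 2/7; Ifeoma (weight 1/2) → 1/7; Chidinma (weight 1) → 2/7.
Jide is living and takes 2/7.
Yetunde is living and takes 2/7.
Ifeoma is living and takes 1/7.
Chidinma predeceased; the 2/7 allotted to Chidinma's branch passes to Chidinma's issue by representation.
The 2/7 is divided into 2 equal shares of 1/7 among Abiodun, Kehinde.
Abiodun is living and takes 1/7.
Kehinde is living and takes 1/7.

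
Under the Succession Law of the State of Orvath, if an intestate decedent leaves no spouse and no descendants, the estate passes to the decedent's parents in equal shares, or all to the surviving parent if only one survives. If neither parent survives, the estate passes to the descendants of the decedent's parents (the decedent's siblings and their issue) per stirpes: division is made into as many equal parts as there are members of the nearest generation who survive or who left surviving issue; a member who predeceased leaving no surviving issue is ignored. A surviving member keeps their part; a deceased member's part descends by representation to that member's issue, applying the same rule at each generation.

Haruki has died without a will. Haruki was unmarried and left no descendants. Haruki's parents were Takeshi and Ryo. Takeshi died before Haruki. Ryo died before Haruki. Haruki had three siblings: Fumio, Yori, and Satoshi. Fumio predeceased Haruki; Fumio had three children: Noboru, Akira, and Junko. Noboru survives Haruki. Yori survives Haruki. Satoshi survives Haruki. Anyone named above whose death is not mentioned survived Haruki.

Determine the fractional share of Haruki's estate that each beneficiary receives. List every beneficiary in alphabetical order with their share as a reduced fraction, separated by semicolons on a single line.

Akira 1/9; Junko 1/9; Noboru 1/9; Satoshi 1/3; Yori 1/3

Neither parent survives and there are no descendants, so the estate passes to Haruki's siblings and their issue per stirpes.
The estate is divided into 3 equal shares of 1/3 among Fumio, Yori, Satoshi.
Fumio predeceased; the 1/3 allotted to Fumio's branch passes to Fumio's issue by representation.
The 1/3 is divided into 3 equal shares of 1/9 among Noboru, Akira, Junko.
Noboru is living and takes 1/9.
Akira is living and takes 1/9.
Junko is living and takes 1/9.
Yori is living and takes 1/3.
Satoshi is living and takes 1/3.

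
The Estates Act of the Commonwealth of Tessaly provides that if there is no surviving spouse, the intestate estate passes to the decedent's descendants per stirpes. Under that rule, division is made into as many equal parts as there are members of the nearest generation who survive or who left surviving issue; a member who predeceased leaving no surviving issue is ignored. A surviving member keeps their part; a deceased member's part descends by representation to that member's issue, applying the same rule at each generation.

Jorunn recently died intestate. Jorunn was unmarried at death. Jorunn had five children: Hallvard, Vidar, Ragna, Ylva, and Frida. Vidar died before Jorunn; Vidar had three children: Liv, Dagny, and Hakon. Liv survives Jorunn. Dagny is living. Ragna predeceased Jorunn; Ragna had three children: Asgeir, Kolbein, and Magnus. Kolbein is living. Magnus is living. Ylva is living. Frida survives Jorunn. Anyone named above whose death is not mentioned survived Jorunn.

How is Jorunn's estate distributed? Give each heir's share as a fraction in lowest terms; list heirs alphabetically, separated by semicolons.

Asgeir 1/15; Dagny 1/15; Frida 1/5; Hakon 1/15; Hallvard 1/5; Kolbein 1/15; Liv 1/15; Magnus 1/15; Ylva 1/5

There is no surviving spouse, so the entire estate passes to Jorunn's descendants per stirpes.
The estate is divided into 5 equal shares of 1/5 among Hallvard, Vidar, Ragna, Ylva, Frida.
Hallvard is living and takes 1/5.
Vidar predeceased; the 1/5 allotted to Vidar's branch passes to Vidar's issue by representation.
The 1/5 is divided into 3 equal shares of 1/15 among Liv, Dagny, Hakon.
Liv is living and takes 1/15.
Dagny is living and takes 1/15.
Hakon is living and takes 1/15.
Ragna predeceased; the 1/5 allotted to Ragna's branch passes to Ragna's issue by representation.
The 1/5 is divided into 3 equal shares of 1/15 among Asgeir, Kolbein, Magnus.
Asgeir is living and takes 1/15.
Kolbein is living and takes 1/15.
Magnus is living and takes 1/15.
Ylva is living and takes 1/5.
Frida is living and takes 1/5.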